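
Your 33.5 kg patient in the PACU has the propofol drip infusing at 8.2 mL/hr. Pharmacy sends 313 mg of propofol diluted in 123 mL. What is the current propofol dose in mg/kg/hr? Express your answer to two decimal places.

0.62 mg/kg/hr

Concentration = 313 mg ÷ 123 mL = 2.544715 mg/mL
Drug rate = 8.2 mL/hr × 2.544715 mg/mL = 20.86667 mg/hr
20.86667 mg/hr ÷ 33.5 kg = 0.6228856 mg/kg/hr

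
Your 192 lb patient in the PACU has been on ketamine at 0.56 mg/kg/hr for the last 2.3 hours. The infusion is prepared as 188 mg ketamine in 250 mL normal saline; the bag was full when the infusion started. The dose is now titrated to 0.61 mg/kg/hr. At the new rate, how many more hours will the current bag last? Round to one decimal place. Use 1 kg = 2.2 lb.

1.4 hours

Initial rate:
Weight = 192 lb ÷ 2.2 lb/kg = 87.27273 kg
Dose = 0.56 mg/kg/hr × 87.27273 kg = 48.87273 mg/hr
Concentration = 188 mg ÷ 250 mL = 0.752 mg/mL
Rate = 48.87273 mg/hr ÷ 0.752 mg/mL = 64.99033 mL/hr
Volume infused so far = 64.99033 mL/hr × 2.3 hr = 149.4778 mL
Volume remaining = 250 − 149.4778 = 100.5222 mL
New rate:
Dose = 0.61 mg/kg/hr × 87.27273 kg = 53.23636 mg/hr
Rate = 53.23636 mg/hr ÷ 0.752 mg/mL = 70.79304 mL/hr
Time remaining = 100.5222 mL ÷ 70.79304 mL/hr = 1.419945 hr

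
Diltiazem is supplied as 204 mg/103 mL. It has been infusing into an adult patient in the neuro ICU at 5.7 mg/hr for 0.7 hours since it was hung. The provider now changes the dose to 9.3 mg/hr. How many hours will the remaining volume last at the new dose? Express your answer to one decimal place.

21.5 hours

Initial rate:
Concentration = 204 mg ÷ 103 mL = 1.980583 mg/mL
Rate = 5.7 mg/hr ÷ 1.980583 mg/mL = 2.877941 mL/hr
Volume infused so far = 2.877941 mL/hr × 0.7 hr = 2.014559 mL
Volume remaining = 103 − 2.014559 = 100.9854 mL
New rate:
Rate = 9.3 mg/hr ÷ 1.980583 mg/mL = 4.695588 mL/hr
Time remaining = 100.9854 mL ÷ 4.695588 mL/hr = 21.50645 hr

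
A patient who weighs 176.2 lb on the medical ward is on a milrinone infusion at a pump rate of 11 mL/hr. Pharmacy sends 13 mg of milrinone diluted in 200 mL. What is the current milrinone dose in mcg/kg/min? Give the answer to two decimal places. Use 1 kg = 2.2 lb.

0.15 mcg/kg/min

Weight = 176.2 lb ÷ 2.2 lb/kg = 80.09091 kg
Concentration = 13 mg ÷ 200 mL = 0.065 mg/mL = 65 mcg/mL
Drug rate = 11 mL/hr × 65 mcg/mL = 715 mcg/hr
715 mcg/hr ÷ 60 min/hr = 11.91667 mcg/min
11.91667 mcg/min ÷ 80.09091 kg = 0.1487893 mcg/kg/min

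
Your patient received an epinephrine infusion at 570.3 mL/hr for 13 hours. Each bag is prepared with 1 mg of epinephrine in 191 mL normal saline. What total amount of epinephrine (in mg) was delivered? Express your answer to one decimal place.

38.8 mg

Concentration = 1 mg ÷ 191 mL = 0.005235602 mg/mL = 5.235602 mcg/mL
Drug rate = 570.3 mL/hr × 5.235602 mcg/mL = 2985.864 mcg/hr
Total = 2985.864 mcg/hr × 13 hr = 38816.23 mcg = 38.81623 mg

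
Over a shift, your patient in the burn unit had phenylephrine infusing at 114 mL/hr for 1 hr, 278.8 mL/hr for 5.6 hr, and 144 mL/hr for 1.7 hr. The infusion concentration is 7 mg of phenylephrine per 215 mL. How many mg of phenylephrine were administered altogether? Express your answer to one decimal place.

62.5 mg

Concentration = 7 mg ÷ 215 mL = 0.03255814 mg/mL
Stage 1: 114 mL/hr × 1 hr = 114 mL → 114 mL × 0.03255814 mg/mL = 3.711628 mg
Stage 2: 278.8 mL/hr × 5.6 hr = 1561.28 mL → 1561.28 mL × 0.03255814 mg/mL = 50.83237 mg
Stage 3: 144 mL/hr × 1.7 hr = 244.8 mL → 244.8 mL × 0.03255814 mg/mL = 7.970233 mg
Total = 3.711628 + 50.83237 + 7.970233 = 62.51423 mg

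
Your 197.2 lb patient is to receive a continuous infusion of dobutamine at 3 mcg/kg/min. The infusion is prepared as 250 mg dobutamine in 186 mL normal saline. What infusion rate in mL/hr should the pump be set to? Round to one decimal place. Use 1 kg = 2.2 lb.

12.0 mL/hr

Weight = 197.2 lb ÷ 2.2 lb/kg = 89.63636 kg
Dose = 3 mcg/kg/min × 89.63636 kg = 268.9091 mcg/min
268.9091 mcg/min × 60 min/hr = 16134.55 mcg/hr
Concentration = 250 mg ÷ 186 mL = 1.344086 mg/mL = 1344.086 mcg/mL
Rate = 16134.55 mcg/hr ÷ 1344.086 mcg/mL = 12.0041 mL/hr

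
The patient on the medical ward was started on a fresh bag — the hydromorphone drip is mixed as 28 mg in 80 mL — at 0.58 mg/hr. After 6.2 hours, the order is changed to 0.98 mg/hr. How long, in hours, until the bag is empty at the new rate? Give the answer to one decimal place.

Initial rate:
Concentration = 28 mg ÷ 80 mL = 0.35 mg/mL
Rate = 0.58 mg/hr ÷ 0.35 mg/mL = 1.657143 mL/hr
Volume infused so far = 1.657143 mL/hr × 6.2 hr = 10.27429 mL
Volume remaining = 80 − 10.27429 = 69.72571 mL
New rate:
Rate = 0.98 mg/hr ÷ 0.35 mg/mL = 2.8 mL/hr
Time remaining = 69.72571 mL ÷ 2.8 mL/hr = 24.90204 hr

24.9 hours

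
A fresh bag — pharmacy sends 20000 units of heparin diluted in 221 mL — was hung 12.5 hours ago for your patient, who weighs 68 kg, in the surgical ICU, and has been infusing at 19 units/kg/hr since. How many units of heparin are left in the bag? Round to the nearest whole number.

Dose = 19 units/kg/hr × 68 kg = 1292 units/hr
Concentration = 20000 units ÷ 221 mL = 90.49774 units/mL
Rate = 1292 units/hr ÷ 90.49774 units/mL = 14.2766 mL/hr
Volume infused = 14.2766 mL/hr × 12.5 hr = 178.4575 mL
Volume remaining = 221 − 178.4575 = 42.5425 mL
Drug remaining = 42.5425 mL × 90.49774 units/mL = 3850 units

3850 units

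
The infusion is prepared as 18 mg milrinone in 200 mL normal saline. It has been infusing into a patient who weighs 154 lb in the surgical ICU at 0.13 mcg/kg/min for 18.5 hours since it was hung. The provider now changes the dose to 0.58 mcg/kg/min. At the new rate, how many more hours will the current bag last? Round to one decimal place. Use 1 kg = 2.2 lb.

Initial rate:
Weight = 154 lb ÷ 2.2 lb/kg = 70 kg
Dose = 0.13 mcg/kg/min × 70 kg = 9.1 mcg/min
9.1 mcg/min × 60 min/hr = 546 mcg/hr
Concentration = 18 mg ÷ 200 mL = 0.09 mg/mL = 90 mcg/mL
Rate = 546 mcg/hr ÷ 90 mcg/mL = 6.066667 mL/hr
Volume infused so far = 6.066667 mL/hr × 18.5 hr = 112.2333 mL
Volume remaining = 200 − 112.2333 = 87.76667 mL
New rate:
Dose = 0.58 mcg/kg/min × 70 kg = 40.6 mcg/min
40.6 mcg/min × 60 min/hr = 2436 mcg/hr
Rate = 2436 mcg/hr ÷ 90 mcg/mL = 27.06667 mL/hr
Time remaining = 87.76667 mL ÷ 27.06667 mL/hr = 3.242611 hr

3.2 hours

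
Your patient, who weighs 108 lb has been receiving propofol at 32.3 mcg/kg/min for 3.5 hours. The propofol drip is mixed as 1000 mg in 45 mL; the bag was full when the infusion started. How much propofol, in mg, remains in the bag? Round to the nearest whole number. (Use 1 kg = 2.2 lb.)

667 mg

Weight = 108 lb ÷ 2.2 lb/kg = 49.09091 kg
Dose = 32.3 mcg/kg/min × 49.09091 kg = 1585.636 mcg/min
1585.636 mcg/min × 60 min/hr = 95138.18 mcg/hr
Concentration = 1000 mg ÷ 45 mL = 22.22222 mg/mL = 22222.22 mcg/mL
Rate = 95138.18 mcg/hr ÷ 22222.22 mcg/mL = 4.281218 mL/hr
Volume infused = 4.281218 mL/hr × 3.5 hr = 14.98426 mL
Volume remaining = 45 − 14.98426 = 30.01574 mL
Drug remaining = 30.01574 mL × 22222.22 mcg/mL = 667016.4 mcg = 667.0164 mg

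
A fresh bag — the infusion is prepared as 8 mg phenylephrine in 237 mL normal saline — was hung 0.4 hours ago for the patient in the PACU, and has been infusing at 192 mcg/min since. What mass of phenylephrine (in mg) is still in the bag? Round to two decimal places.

192 mcg/min × 60 min/hr = 11520 mcg/hr
Concentration = 8 mg ÷ 237 mL = 0.03375527 mg/mL = 33.75527 mcg/mL
Rate = 11520 mcg/hr ÷ 33.75527 mcg/mL = 341.28 mL/hr
Volume infused = 341.28 mL/hr × 0.4 hr = 136.512 mL
Volume remaining = 237 − 136.512 = 100.488 mL
Drug remaining = 100.488 mL × 33.75527 mcg/mL = 3392 mcg = 3.392 mg

3.39 mg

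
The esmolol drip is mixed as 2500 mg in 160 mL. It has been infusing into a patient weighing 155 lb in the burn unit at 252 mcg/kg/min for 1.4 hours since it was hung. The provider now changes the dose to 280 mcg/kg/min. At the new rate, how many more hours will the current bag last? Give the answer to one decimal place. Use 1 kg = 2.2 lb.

Initial rate:
Weight = 155 lb ÷ 2.2 lb/kg = 70.45455 kg
Dose = 252 mcg/kg/min × 70.45455 kg = 17754.55 mcg/min
17754.55 mcg/min × 60 min/hr = 1065273 mcg/hr
Concentration = 2500 mg ÷ 160 mL = 15.625 mg/mL = 15625 mcg/mL
Rate = 1065273 mcg/hr ÷ 15625 mcg/mL = 68.17745 mL/hr
Volume infused so far = 68.17745 mL/hr × 1.4 hr = 95.44844 mL
Volume remaining = 160 − 95.44844 = 64.55156 mL
New rate:
Dose = 280 mcg/kg/min × 70.45455 kg = 19727.27 mcg/min
19727.27 mcg/min × 60 min/hr = 1183636 mcg/hr
Rate = 1183636 mcg/hr ÷ 15625 mcg/mL = 75.75273 mL/hr
Time remaining = 64.55156 mL ÷ 75.75273 mL/hr = 0.8521352 hr

0.9 hours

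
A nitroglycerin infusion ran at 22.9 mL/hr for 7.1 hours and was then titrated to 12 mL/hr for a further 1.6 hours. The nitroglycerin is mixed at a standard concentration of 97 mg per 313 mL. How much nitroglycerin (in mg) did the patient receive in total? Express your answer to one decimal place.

56.3 mg

Concentration = 97 mg ÷ 313 mL = 0.3099042 mg/mL
Stage 1: 22.9 mL/hr × 7.1 hr = 162.59 mL → 162.59 mL × 0.3099042 mg/mL = 50.38732 mg
Stage 2: 12 mL/hr × 1.6 hr = 19.2 mL → 19.2 mL × 0.3099042 mg/mL = 5.95016 mg
Total = 50.38732 + 5.95016 = 56.33748 mg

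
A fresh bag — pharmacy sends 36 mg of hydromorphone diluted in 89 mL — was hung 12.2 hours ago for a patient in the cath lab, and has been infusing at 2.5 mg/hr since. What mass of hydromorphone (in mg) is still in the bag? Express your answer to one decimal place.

5.5 mg

Concentration = 36 mg ÷ 89 mL = 0.4044944 mg/mL
Rate = 2.5 mg/hr ÷ 0.4044944 mg/mL = 6.180556 mL/hr
Volume infused = 6.180556 mL/hr × 12.2 hr = 75.40278 mL
Volume remaining = 89 − 75.40278 = 13.59722 mL
Drug remaining = 13.59722 mL × 0.4044944 mg/mL = 5.5 mg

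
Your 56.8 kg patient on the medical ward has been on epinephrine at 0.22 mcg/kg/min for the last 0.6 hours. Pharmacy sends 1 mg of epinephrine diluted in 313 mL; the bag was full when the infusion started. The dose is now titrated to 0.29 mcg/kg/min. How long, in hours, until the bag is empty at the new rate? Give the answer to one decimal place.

Initial rate:
Dose = 0.22 mcg/kg/min × 56.8 kg = 12.496 mcg/min
12.496 mcg/min × 60 min/hr = 749.76 mcg/hr
Concentration = 1 mg ÷ 313 mL = 0.003194888 mg/mL = 3.194888 mcg/mL
Rate = 749.76 mcg/hr ÷ 3.194888 mcg/mL = 234.6749 mL/hr
Volume infused so far = 234.6749 mL/hr × 0.6 hr = 140.8049 mL
Volume remaining = 313 − 140.8049 = 172.1951 mL
New rate:
Dose = 0.29 mcg/kg/min × 56.8 kg = 16.472 mcg/min
16.472 mcg/min × 60 min/hr = 988.32 mcg/hr
Rate = 988.32 mcg/hr ÷ 3.194888 mcg/mL = 309.3442 mL/hr
Time remaining = 172.1951 mL ÷ 309.3442 mL/hr = 0.5566456 hr

0.6 hours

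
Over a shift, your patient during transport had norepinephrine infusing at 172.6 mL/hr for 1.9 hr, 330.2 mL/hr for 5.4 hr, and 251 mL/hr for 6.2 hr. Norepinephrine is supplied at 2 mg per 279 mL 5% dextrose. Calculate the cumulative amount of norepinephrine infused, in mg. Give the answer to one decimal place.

Concentration = 2 mg ÷ 279 mL = 0.007168459 mg/mL
Stage 1: 172.6 mL/hr × 1.9 hr = 327.94 mL → 327.94 mL × 0.007168459 mg/mL = 2.350824 mg
Stage 2: 330.2 mL/hr × 5.4 hr = 1783.08 mL → 1783.08 mL × 0.007168459 mg/mL = 12.78194 mg
Stage 3: 251 mL/hr × 6.2 hr = 1556.2 mL → 1556.2 mL × 0.007168459 mg/mL = 11.15556 mg
Total = 2.350824 + 12.78194 + 11.15556 = 26.28832 mg

26.3 mg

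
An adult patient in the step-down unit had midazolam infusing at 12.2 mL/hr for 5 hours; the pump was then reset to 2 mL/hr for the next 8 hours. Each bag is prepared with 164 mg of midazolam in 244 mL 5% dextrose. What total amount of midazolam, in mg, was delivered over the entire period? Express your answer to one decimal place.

Concentration = 164 mg ÷ 244 mL = 0.6721311 mg/mL
Stage 1: 12.2 mL/hr × 5 hr = 61 mL → 61 mL × 0.6721311 mg/mL = 41 mg
Stage 2: 2 mL/hr × 8 hr = 16 mL → 16 mL × 0.6721311 mg/mL = 10.7541 mg
Total = 41 + 10.7541 = 51.7541 mg

51.8 mg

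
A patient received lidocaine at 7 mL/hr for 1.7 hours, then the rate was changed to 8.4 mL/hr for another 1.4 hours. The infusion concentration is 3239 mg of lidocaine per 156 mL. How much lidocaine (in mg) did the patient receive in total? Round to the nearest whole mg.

491 mg

Concentration = 3239 mg ÷ 156 mL = 20.76282 mg/mL
Stage 1: 7 mL/hr × 1.7 hr = 11.9 mL → 11.9 mL × 20.76282 mg/mL = 247.0776 mg
Stage 2: 8.4 mL/hr × 1.4 hr = 11.76 mL → 11.76 mL × 20.76282 mg/mL = 244.1708 mg
Total = 247.0776 + 244.1708 = 491.2483 mg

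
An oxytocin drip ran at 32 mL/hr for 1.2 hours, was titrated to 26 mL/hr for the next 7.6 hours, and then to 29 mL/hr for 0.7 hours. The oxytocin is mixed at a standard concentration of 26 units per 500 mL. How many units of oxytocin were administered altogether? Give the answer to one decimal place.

Concentration = 26 units ÷ 500 mL = 0.052 units/mL
Stage 1: 32 mL/hr × 1.2 hr = 38.4 mL → 38.4 mL × 0.052 units/mL = 1.9968 units
Stage 2: 26 mL/hr × 7.6 hr = 197.6 mL → 197.6 mL × 0.052 units/mL = 10.2752 units
Stage 3: 29 mL/hr × 0.7 hr = 20.3 mL → 20.3 mL × 0.052 units/mL = 1.0556 units
Total = 1.9968 + 10.2752 + 1.0556 = 13.3276 units

13.3 units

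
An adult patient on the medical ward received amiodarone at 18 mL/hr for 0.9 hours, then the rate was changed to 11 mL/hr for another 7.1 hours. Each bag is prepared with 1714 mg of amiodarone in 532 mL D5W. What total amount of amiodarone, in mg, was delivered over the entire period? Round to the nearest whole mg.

304 mg

Concentration = 1714 mg ÷ 532 mL = 3.221805 mg/mL
Stage 1: 18 mL/hr × 0.9 hr = 16.2 mL → 16.2 mL × 3.221805 mg/mL = 52.19323 mg
Stage 2: 11 mL/hr × 7.1 hr = 78.1 mL → 78.1 mL × 3.221805 mg/mL = 251.6229 mg
Total = 52.19323 + 251.6229 = 303.8162 mg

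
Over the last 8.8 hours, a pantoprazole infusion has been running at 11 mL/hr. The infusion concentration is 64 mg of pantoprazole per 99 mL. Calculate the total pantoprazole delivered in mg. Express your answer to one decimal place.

62.6 mg

Concentration = 64 mg ÷ 99 mL = 0.6464646 mg/mL
Drug rate = 11 mL/hr × 0.6464646 mg/mL = 7.111111 mg/hr
Total = 7.111111 mg/hr × 8.8 hr = 62.57778 mg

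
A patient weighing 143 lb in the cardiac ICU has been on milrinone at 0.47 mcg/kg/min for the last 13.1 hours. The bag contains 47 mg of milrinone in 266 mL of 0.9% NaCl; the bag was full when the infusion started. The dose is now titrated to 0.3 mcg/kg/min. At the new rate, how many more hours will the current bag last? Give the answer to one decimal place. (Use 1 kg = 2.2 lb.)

19.6 hours

Initial rate:
Weight = 143 lb ÷ 2.2 lb/kg = 65 kg
Dose = 0.47 mcg/kg/min × 65 kg = 30.55 mcg/min
30.55 mcg/min × 60 min/hr = 1833 mcg/hr
Concentration = 47 mg ÷ 266 mL = 0.1766917 mg/mL = 176.6917 mcg/mL
Rate = 1833 mcg/hr ÷ 176.6917 mcg/mL = 10.374 mL/hr
Volume infused so far = 10.374 mL/hr × 13.1 hr = 135.8994 mL
Volume remaining = 266 − 135.8994 = 130.1006 mL
New rate:
Dose = 0.3 mcg/kg/min × 65 kg = 19.5 mcg/min
19.5 mcg/min × 60 min/hr = 1170 mcg/hr
Rate = 1170 mcg/hr ÷ 176.6917 mcg/mL = 6.621702 mL/hr
Time remaining = 130.1006 mL ÷ 6.621702 mL/hr = 19.64761 hr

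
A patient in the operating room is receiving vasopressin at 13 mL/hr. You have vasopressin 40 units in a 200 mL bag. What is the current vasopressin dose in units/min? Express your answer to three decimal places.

Concentration = 40 units ÷ 200 mL = 0.2 units/mL
Drug rate = 13 mL/hr × 0.2 units/mL = 2.6 units/hr
2.6 units/hr ÷ 60 min/hr = 0.04333333 units/min

0.043 units/min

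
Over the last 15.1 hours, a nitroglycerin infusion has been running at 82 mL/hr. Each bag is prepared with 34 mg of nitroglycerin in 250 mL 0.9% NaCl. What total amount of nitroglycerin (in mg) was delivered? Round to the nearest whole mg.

Concentration = 34 mg ÷ 250 mL = 0.136 mg/mL = 136 mcg/mL
Drug rate = 82 mL/hr × 136 mcg/mL = 11152 mcg/hr
Total = 11152 mcg/hr × 15.1 hr = 168395.2 mcg = 168.3952 mg

168 mg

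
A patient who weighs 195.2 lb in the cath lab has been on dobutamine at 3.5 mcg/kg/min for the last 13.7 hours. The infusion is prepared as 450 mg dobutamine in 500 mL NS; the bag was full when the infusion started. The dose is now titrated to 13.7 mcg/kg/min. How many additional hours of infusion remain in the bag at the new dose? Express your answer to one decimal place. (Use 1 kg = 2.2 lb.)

2.7 hours

Initial rate:
Weight = 195.2 lb ÷ 2.2 lb/kg = 88.72727 kg
Dose = 3.5 mcg/kg/min × 88.72727 kg = 310.5455 mcg/min
310.5455 mcg/min × 60 min/hr = 18632.73 mcg/hr
Concentration = 450 mg ÷ 500 mL = 0.9 mg/mL = 900 mcg/mL
Rate = 18632.73 mcg/hr ÷ 900 mcg/mL = 20.70303 mL/hr
Volume infused so far = 20.70303 mL/hr × 13.7 hr = 283.6315 mL
Volume remaining = 500 − 283.6315 = 216.3685 mL
New rate:
Dose = 13.7 mcg/kg/min × 88.72727 kg = 1215.564 mcg/min
1215.564 mcg/min × 60 min/hr = 72933.82 mcg/hr
Rate = 72933.82 mcg/hr ÷ 900 mcg/mL = 81.03758 mL/hr
Time remaining = 216.3685 mL ÷ 81.03758 mL/hr = 2.669977 hr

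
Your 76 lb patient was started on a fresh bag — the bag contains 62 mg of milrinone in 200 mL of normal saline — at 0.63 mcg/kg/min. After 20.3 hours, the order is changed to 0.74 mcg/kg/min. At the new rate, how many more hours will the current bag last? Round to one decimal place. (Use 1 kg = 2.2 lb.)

23.1 hours

Initial rate:
Weight = 76 lb ÷ 2.2 lb/kg = 34.54545 kg
Dose = 0.63 mcg/kg/min × 34.54545 kg = 21.76364 mcg/min
21.76364 mcg/min × 60 min/hr = 1305.818 mcg/hr
Concentration = 62 mg ÷ 200 mL = 0.31 mg/mL = 310 mcg/mL
Rate = 1305.818 mcg/hr ÷ 310 mcg/mL = 4.212317 mL/hr
Volume infused so far = 4.212317 mL/hr × 20.3 hr = 85.51003 mL
Volume remaining = 200 − 85.51003 = 114.49 mL
New rate:
Dose = 0.74 mcg/kg/min × 34.54545 kg = 25.56364 mcg/min
25.56364 mcg/min × 60 min/hr = 1533.818 mcg/hr
Rate = 1533.818 mcg/hr ÷ 310 mcg/mL = 4.947801 mL/hr
Time remaining = 114.49 mL ÷ 4.947801 mL/hr = 23.13957 hr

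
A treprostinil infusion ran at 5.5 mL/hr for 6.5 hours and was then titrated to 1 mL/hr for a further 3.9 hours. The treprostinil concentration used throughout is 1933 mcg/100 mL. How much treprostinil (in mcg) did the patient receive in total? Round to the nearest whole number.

766 mcg

Concentration = 1933 mcg ÷ 100 mL = 19.33 mcg/mL
Stage 1: 5.5 mL/hr × 6.5 hr = 35.75 mL → 35.75 mL × 19.33 mcg/mL = 691.0475 mcg
Stage 2: 1 mL/hr × 3.9 hr = 3.9 mL → 3.9 mL × 19.33 mcg/mL = 75.387 mcg
Total = 691.0475 + 75.387 = 766.4345 mcg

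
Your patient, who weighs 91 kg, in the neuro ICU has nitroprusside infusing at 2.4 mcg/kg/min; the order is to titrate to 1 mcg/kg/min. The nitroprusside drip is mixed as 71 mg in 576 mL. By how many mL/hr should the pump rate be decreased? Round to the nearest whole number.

At the current dose:
Dose = 2.4 mcg/kg/min × 91 kg = 218.4 mcg/min
218.4 mcg/min × 60 min/hr = 13104 mcg/hr
Concentration = 71 mg ÷ 576 mL = 0.1232639 mg/mL = 123.2639 mcg/mL
Rate = 13104 mcg/hr ÷ 123.2639 mcg/mL = 106.3085 mL/hr
At the new dose:
Dose = 1 mcg/kg/min × 91 kg = 91 mcg/min
91 mcg/min × 60 min/hr = 5460 mcg/hr
Rate = 5460 mcg/hr ÷ 123.2639 mcg/mL = 44.29521 mL/hr
Change = 44.29521 − 106.3085 = -62.0133 mL/hr → 62.0133 mL/hr decrease

62 mL/hr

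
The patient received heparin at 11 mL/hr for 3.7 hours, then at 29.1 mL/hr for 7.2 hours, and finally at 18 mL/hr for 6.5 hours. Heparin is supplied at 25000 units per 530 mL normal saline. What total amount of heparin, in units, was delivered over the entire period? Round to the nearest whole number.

17322 units

Concentration = 25000 units ÷ 530 mL = 47.16981 units/mL
Stage 1: 11 mL/hr × 3.7 hr = 40.7 mL → 40.7 mL × 47.16981 units/mL = 1919.811 units
Stage 2: 29.1 mL/hr × 7.2 hr = 209.52 mL → 209.52 mL × 47.16981 units/mL = 9883.019 units
Stage 3: 18 mL/hr × 6.5 hr = 117 mL → 117 mL × 47.16981 units/mL = 5518.868 units
Total = 1919.811 + 9883.019 + 5518.868 = 17321.7 units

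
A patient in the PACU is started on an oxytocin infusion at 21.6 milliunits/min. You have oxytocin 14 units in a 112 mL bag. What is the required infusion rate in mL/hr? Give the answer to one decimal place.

21.6 milliunits/min × 60 min/hr = 1296 milliunits/hr
Concentration = 14 units ÷ 112 mL = 0.125 units/mL = 125 milliunits/mL
Rate = 1296 milliunits/hr ÷ 125 milliunits/mL = 10.368 mL/hr

10.4 mL/hr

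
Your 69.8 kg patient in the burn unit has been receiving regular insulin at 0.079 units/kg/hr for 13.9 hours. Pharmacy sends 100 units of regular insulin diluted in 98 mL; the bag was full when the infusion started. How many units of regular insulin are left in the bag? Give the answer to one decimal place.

Dose = 0.079 units/kg/hr × 69.8 kg = 5.5142 units/hr
Concentration = 100 units ÷ 98 mL = 1.020408 units/mL
Rate = 5.5142 units/hr ÷ 1.020408 units/mL = 5.403916 mL/hr
Volume infused = 5.403916 mL/hr × 13.9 hr = 75.11443 mL
Volume remaining = 98 − 75.11443 = 22.88557 mL
Drug remaining = 22.88557 mL × 1.020408 units/mL = 23.35262 units

23.4 units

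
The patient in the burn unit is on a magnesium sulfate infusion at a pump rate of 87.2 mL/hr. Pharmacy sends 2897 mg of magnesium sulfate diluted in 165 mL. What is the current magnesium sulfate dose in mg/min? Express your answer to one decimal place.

Concentration = 2897 mg ÷ 165 mL = 17.55758 mg/mL
Drug rate = 87.2 mL/hr × 17.55758 mg/mL = 1531.021 mg/hr
1531.021 mg/hr ÷ 60 min/hr = 25.51701 mg/min

25.5 mg/min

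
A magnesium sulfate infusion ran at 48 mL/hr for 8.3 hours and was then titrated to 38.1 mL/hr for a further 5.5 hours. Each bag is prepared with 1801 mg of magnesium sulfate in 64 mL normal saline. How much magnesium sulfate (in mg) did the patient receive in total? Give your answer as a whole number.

17108 mg

Concentration = 1801 mg ÷ 64 mL = 28.14062 mg/mL
Stage 1: 48 mL/hr × 8.3 hr = 398.4 mL → 398.4 mL × 28.14062 mg/mL = 11211.23 mg
Stage 2: 38.1 mL/hr × 5.5 hr = 209.55 mL → 209.55 mL × 28.14062 mg/mL = 5896.868 mg
Total = 11211.23 + 5896.868 = 17108.09 mg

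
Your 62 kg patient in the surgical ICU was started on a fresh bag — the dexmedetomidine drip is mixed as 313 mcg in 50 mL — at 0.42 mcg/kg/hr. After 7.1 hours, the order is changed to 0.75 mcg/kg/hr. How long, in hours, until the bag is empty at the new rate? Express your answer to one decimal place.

Initial rate:
Dose = 0.42 mcg/kg/hr × 62 kg = 26.04 mcg/hr
Concentration = 313 mcg ÷ 50 mL = 6.26 mcg/mL
Rate = 26.04 mcg/hr ÷ 6.26 mcg/mL = 4.159744 mL/hr
Volume infused so far = 4.159744 mL/hr × 7.1 hr = 29.53419 mL
Volume remaining = 50 − 29.53419 = 20.46581 mL
New rate:
Dose = 0.75 mcg/kg/hr × 62 kg = 46.5 mcg/hr
Rate = 46.5 mcg/hr ÷ 6.26 mcg/mL = 7.428115 mL/hr
Time remaining = 20.46581 mL ÷ 7.428115 mL/hr = 2.755183 hr

2.8 hours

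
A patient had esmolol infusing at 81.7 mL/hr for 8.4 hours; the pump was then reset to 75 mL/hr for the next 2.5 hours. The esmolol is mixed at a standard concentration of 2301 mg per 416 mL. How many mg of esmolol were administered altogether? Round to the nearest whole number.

Concentration = 2301 mg ÷ 416 mL = 5.53125 mg/mL
Stage 1: 81.7 mL/hr × 8.4 hr = 686.28 mL → 686.28 mL × 5.53125 mg/mL = 3795.986 mg
Stage 2: 75 mL/hr × 2.5 hr = 187.5 mL → 187.5 mL × 5.53125 mg/mL = 1037.109 mg
Total = 3795.986 + 1037.109 = 4833.096 mg

4833 mg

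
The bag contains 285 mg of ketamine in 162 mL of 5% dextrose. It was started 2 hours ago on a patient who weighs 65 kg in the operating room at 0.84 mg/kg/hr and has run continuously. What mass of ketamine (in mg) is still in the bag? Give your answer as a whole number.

Dose = 0.84 mg/kg/hr × 65 kg = 54.6 mg/hr
Concentration = 285 mg ÷ 162 mL = 1.759259 mg/mL
Rate = 54.6 mg/hr ÷ 1.759259 mg/mL = 31.03579 mL/hr
Volume infused = 31.03579 mL/hr × 2 hr = 62.07158 mL
Volume remaining = 162 − 62.07158 = 99.92842 mL
Drug remaining = 99.92842 mL × 1.759259 mg/mL = 175.8 mg

176 mg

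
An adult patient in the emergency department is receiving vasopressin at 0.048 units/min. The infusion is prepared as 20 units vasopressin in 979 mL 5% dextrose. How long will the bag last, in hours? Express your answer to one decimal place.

6.9 hours

0.048 units/min × 60 min/hr = 2.88 units/hr
Concentration = 20 units ÷ 979 mL = 0.02042901 units/mL
Rate = 2.88 units/hr ÷ 0.02042901 units/mL = 140.976 mL/hr
Duration = 979 mL ÷ 140.976 mL/hr = 6.944444 hr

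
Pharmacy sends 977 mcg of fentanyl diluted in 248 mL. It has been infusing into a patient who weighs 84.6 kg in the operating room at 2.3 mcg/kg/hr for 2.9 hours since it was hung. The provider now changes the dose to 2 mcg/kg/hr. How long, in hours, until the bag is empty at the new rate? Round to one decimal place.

Initial rate:
Dose = 2.3 mcg/kg/hr × 84.6 kg = 194.58 mcg/hr
Concentration = 977 mcg ÷ 248 mL = 3.939516 mcg/mL
Rate = 194.58 mcg/hr ÷ 3.939516 mcg/mL = 49.39185 mL/hr
Volume infused so far = 49.39185 mL/hr × 2.9 hr = 143.2364 mL
Volume remaining = 248 − 143.2364 = 104.7636 mL
New rate:
Dose = 2 mcg/kg/hr × 84.6 kg = 169.2 mcg/hr
Rate = 169.2 mcg/hr ÷ 3.939516 mcg/mL = 42.94944 mL/hr
Time remaining = 104.7636 mL ÷ 42.94944 mL/hr = 2.439232 hr

2.4 hours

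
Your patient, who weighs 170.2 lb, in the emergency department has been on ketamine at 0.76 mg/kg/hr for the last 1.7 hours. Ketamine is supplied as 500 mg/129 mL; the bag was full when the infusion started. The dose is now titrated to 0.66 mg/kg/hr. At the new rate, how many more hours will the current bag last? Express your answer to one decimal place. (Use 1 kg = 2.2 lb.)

7.8 hours

Initial rate:
Weight = 170.2 lb ÷ 2.2 lb/kg = 77.36364 kg
Dose = 0.76 mg/kg/hr × 77.36364 kg = 58.79636 mg/hr
Concentration = 500 mg ÷ 129 mL = 3.875969 mg/mL
Rate = 58.79636 mg/hr ÷ 3.875969 mg/mL = 15.16946 mL/hr
Volume infused so far = 15.16946 mL/hr × 1.7 hr = 25.78809 mL
Volume remaining = 129 − 25.78809 = 103.2119 mL
New rate:
Dose = 0.66 mg/kg/hr × 77.36364 kg = 51.06 mg/hr
Rate = 51.06 mg/hr ÷ 3.875969 mg/mL = 13.17348 mL/hr
Time remaining = 103.2119 mL ÷ 13.17348 mL/hr = 7.834825 hr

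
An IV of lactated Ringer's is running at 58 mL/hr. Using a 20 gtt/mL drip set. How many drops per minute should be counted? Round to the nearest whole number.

19 gtt/min

58 mL/hr ÷ 60 min/hr = 0.9666667 mL/min
0.9666667 mL/min × 20 gtt/mL = 19.33333 gtt/min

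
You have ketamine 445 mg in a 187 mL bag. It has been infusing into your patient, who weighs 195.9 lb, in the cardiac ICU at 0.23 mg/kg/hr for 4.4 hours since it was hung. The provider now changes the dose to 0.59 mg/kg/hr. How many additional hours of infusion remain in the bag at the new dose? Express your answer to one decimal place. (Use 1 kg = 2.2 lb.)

6.8 hours

Initial rate:
Weight = 195.9 lb ÷ 2.2 lb/kg = 89.04545 kg
Dose = 0.23 mg/kg/hr × 89.04545 kg = 20.48045 mg/hr
Concentration = 445 mg ÷ 187 mL = 2.379679 mg/mL
Rate = 20.48045 mg/hr ÷ 2.379679 mg/mL = 8.606393 mL/hr
Volume infused so far = 8.606393 mL/hr × 4.4 hr = 37.86813 mL
Volume remaining = 187 − 37.86813 = 149.1319 mL
New rate:
Dose = 0.59 mg/kg/hr × 89.04545 kg = 52.53682 mg/hr
Rate = 52.53682 mg/hr ÷ 2.379679 mg/mL = 22.07727 mL/hr
Time remaining = 149.1319 mL ÷ 22.07727 mL/hr = 6.754996 hr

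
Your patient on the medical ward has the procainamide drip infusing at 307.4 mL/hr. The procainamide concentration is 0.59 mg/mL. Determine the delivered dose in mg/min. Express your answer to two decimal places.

3.02 mg/min

Drug rate = 307.4 mL/hr × 0.59 mg/mL = 181.366 mg/hr
181.366 mg/hr ÷ 60 min/hr = 3.022767 mg/min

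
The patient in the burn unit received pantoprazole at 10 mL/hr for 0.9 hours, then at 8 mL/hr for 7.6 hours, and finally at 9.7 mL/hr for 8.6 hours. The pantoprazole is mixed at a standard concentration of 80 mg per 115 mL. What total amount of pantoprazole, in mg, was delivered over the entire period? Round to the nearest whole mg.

107 mg

Concentration = 80 mg ÷ 115 mL = 0.6956522 mg/mL
Stage 1: 10 mL/hr × 0.9 hr = 9 mL → 9 mL × 0.6956522 mg/mL = 6.26087 mg
Stage 2: 8 mL/hr × 7.6 hr = 60.8 mL → 60.8 mL × 0.6956522 mg/mL = 42.29565 mg
Stage 3: 9.7 mL/hr × 8.6 hr = 83.42 mL → 83.42 mL × 0.6956522 mg/mL = 58.0313 mg
Total = 6.26087 + 42.29565 + 58.0313 = 106.5878 mg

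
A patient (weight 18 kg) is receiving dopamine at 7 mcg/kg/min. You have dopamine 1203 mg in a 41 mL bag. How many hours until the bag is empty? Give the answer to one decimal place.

159.1 hours

Dose = 7 mcg/kg/min × 18 kg = 126 mcg/min
126 mcg/min × 60 min/hr = 7560 mcg/hr
Concentration = 1203 mg ÷ 41 mL = 29.34146 mg/mL = 29341.46 mcg/mL
Rate = 7560 mcg/hr ÷ 29341.46 mcg/mL = 0.2576559 mL/hr
Duration = 41 mL ÷ 0.2576559 mL/hr = 159.127 hr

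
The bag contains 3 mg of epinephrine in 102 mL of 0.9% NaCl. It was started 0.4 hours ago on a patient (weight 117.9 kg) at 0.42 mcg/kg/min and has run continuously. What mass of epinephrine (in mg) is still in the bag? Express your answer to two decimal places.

1.81 mg

Dose = 0.42 mcg/kg/min × 117.9 kg = 49.518 mcg/min
49.518 mcg/min × 60 min/hr = 2971.08 mcg/hr
Concentration = 3 mg ÷ 102 mL = 0.02941176 mg/mL = 29.41176 mcg/mL
Rate = 2971.08 mcg/hr ÷ 29.41176 mcg/mL = 101.0167 mL/hr
Volume infused = 101.0167 mL/hr × 0.4 hr = 40.40669 mL
Volume remaining = 102 − 40.40669 = 61.59331 mL
Drug remaining = 61.59331 mL × 29.41176 mcg/mL = 1811.568 mcg = 1.811568 mg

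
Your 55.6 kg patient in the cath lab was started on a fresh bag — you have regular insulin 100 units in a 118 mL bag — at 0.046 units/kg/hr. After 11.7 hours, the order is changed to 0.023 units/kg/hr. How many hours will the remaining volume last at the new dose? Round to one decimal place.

Initial rate:
Dose = 0.046 units/kg/hr × 55.6 kg = 2.5576 units/hr
Concentration = 100 units ÷ 118 mL = 0.8474576 units/mL
Rate = 2.5576 units/hr ÷ 0.8474576 units/mL = 3.017968 mL/hr
Volume infused so far = 3.017968 mL/hr × 11.7 hr = 35.31023 mL
Volume remaining = 118 − 35.31023 = 82.68977 mL
New rate:
Dose = 0.023 units/kg/hr × 55.6 kg = 1.2788 units/hr
Rate = 1.2788 units/hr ÷ 0.8474576 units/mL = 1.508984 mL/hr
Time remaining = 82.68977 mL ÷ 1.508984 mL/hr = 54.79831 hr

54.8 hours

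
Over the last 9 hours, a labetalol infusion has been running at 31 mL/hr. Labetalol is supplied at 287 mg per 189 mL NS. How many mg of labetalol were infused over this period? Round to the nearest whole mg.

Concentration = 287 mg ÷ 189 mL = 1.518519 mg/mL
Drug rate = 31 mL/hr × 1.518519 mg/mL = 47.07407 mg/hr
Total = 47.07407 mg/hr × 9 hr = 423.6667 mg

424 mg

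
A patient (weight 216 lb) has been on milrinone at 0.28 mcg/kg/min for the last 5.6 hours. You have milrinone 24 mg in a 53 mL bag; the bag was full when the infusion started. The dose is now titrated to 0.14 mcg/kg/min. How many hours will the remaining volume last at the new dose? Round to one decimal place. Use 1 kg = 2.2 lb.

Initial rate:
Weight = 216 lb ÷ 2.2 lb/kg = 98.18182 kg
Dose = 0.28 mcg/kg/min × 98.18182 kg = 27.49091 mcg/min
27.49091 mcg/min × 60 min/hr = 1649.455 mcg/hr
Concentration = 24 mg ÷ 53 mL = 0.4528302 mg/mL = 452.8302 mcg/mL
Rate = 1649.455 mcg/hr ÷ 452.8302 mcg/mL = 3.642545 mL/hr
Volume infused so far = 3.642545 mL/hr × 5.6 hr = 20.39825 mL
Volume remaining = 53 − 20.39825 = 32.60175 mL
New rate:
Dose = 0.14 mcg/kg/min × 98.18182 kg = 13.74545 mcg/min
13.74545 mcg/min × 60 min/hr = 824.7273 mcg/hr
Rate = 824.7273 mcg/hr ÷ 452.8302 mcg/mL = 1.821273 mL/hr
Time remaining = 32.60175 mL ÷ 1.821273 mL/hr = 17.90053 hr

17.9 hours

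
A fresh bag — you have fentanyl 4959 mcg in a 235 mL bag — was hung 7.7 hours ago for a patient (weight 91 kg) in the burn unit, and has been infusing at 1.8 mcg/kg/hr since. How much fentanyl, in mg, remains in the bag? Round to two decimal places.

Dose = 1.8 mcg/kg/hr × 91 kg = 163.8 mcg/hr
Concentration = 4959 mcg ÷ 235 mL = 21.10213 mcg/mL
Rate = 163.8 mcg/hr ÷ 21.10213 mcg/mL = 7.76225 mL/hr
Volume infused = 7.76225 mL/hr × 7.7 hr = 59.76933 mL
Volume remaining = 235 − 59.76933 = 175.2307 mL
Drug remaining = 175.2307 mL × 21.10213 mcg/mL = 3697.74 mcg = 3.69774 mg

3.70 mg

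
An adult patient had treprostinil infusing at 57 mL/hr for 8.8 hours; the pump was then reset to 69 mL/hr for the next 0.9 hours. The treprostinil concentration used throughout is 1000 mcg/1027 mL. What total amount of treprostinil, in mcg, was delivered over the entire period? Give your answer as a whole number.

Concentration = 1000 mcg ÷ 1027 mL = 0.9737098 mcg/mL
Stage 1: 57 mL/hr × 8.8 hr = 501.6 mL → 501.6 mL × 0.9737098 mcg/mL = 488.4129 mcg
Stage 2: 69 mL/hr × 0.9 hr = 62.1 mL → 62.1 mL × 0.9737098 mcg/mL = 60.46738 mcg
Total = 488.4129 + 60.46738 = 548.8802 mcg

549 mcg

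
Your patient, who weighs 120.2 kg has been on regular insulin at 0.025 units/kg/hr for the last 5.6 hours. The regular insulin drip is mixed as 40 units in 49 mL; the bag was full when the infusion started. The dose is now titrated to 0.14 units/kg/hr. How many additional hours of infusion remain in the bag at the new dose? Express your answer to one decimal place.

Initial rate:
Dose = 0.025 units/kg/hr × 120.2 kg = 3.005 units/hr
Concentration = 40 units ÷ 49 mL = 0.8163265 units/mL
Rate = 3.005 units/hr ÷ 0.8163265 units/mL = 3.681125 mL/hr
Volume infused so far = 3.681125 mL/hr × 5.6 hr = 20.6143 mL
Volume remaining = 49 − 20.6143 = 28.3857 mL
New rate:
Dose = 0.14 units/kg/hr × 120.2 kg = 16.828 units/hr
Rate = 16.828 units/hr ÷ 0.8163265 units/mL = 20.6143 mL/hr
Time remaining = 28.3857 mL ÷ 20.6143 mL/hr = 1.376991 hr

1.4 hours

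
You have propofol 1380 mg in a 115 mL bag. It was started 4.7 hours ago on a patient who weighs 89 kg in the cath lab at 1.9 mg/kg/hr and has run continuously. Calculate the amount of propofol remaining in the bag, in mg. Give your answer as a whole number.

585 mg

Dose = 1.9 mg/kg/hr × 89 kg = 169.1 mg/hr
Concentration = 1380 mg ÷ 115 mL = 12 mg/mL
Rate = 169.1 mg/hr ÷ 12 mg/mL = 14.09167 mL/hr
Volume infused = 14.09167 mL/hr × 4.7 hr = 66.23083 mL
Volume remaining = 115 − 66.23083 = 48.76917 mL
Drug remaining = 48.76917 mL × 12 mg/mL = 585.23 mg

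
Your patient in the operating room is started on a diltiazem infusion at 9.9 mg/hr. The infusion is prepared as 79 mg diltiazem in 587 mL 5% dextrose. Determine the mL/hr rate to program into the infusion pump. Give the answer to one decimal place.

73.6 mL/hr

Concentration = 79 mg ÷ 587 mL = 0.1345826 mg/mL
Rate = 9.9 mg/hr ÷ 0.1345826 mg/mL = 73.56076 mL/hr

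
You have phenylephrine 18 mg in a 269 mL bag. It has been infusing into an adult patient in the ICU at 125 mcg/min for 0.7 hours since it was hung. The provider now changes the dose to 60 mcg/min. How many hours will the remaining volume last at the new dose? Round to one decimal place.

Initial rate:
125 mcg/min × 60 min/hr = 7500 mcg/hr
Concentration = 18 mg ÷ 269 mL = 0.0669145 mg/mL = 66.9145 mcg/mL
Rate = 7500 mcg/hr ÷ 66.9145 mcg/mL = 112.0833 mL/hr
Volume infused so far = 112.0833 mL/hr × 0.7 hr = 78.45833 mL
Volume remaining = 269 − 78.45833 = 190.5417 mL
New rate:
60 mcg/min × 60 min/hr = 3600 mcg/hr
Rate = 3600 mcg/hr ÷ 66.9145 mcg/mL = 53.8 mL/hr
Time remaining = 190.5417 mL ÷ 53.8 mL/hr = 3.541667 hr

3.5 hours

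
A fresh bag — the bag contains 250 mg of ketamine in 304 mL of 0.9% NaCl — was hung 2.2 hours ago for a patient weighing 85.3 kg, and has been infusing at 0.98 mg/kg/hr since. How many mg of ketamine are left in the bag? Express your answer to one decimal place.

Dose = 0.98 mg/kg/hr × 85.3 kg = 83.594 mg/hr
Concentration = 250 mg ÷ 304 mL = 0.8223684 mg/mL
Rate = 83.594 mg/hr ÷ 0.8223684 mg/mL = 101.6503 mL/hr
Volume infused = 101.6503 mL/hr × 2.2 hr = 223.6307 mL
Volume remaining = 304 − 223.6307 = 80.36933 mL
Drug remaining = 80.36933 mL × 0.8223684 mg/mL = 66.0932 mg

66.1 mg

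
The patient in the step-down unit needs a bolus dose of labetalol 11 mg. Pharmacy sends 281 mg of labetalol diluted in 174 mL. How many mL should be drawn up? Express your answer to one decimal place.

Concentration = 281 mg ÷ 174 mL = 1.614943 mg/mL
Volume = 11 mg ÷ 1.614943 mg/mL = 6.811388 mL

6.8 mL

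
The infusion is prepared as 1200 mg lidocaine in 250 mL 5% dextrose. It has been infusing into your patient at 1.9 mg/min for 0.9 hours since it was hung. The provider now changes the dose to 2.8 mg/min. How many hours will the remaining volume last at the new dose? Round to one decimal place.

Initial rate:
1.9 mg/min × 60 min/hr = 114 mg/hr
Concentration = 1200 mg ÷ 250 mL = 4.8 mg/mL
Rate = 114 mg/hr ÷ 4.8 mg/mL = 23.75 mL/hr
Volume infused so far = 23.75 mL/hr × 0.9 hr = 21.375 mL
Volume remaining = 250 − 21.375 = 228.625 mL
New rate:
2.8 mg/min × 60 min/hr = 168 mg/hr
Rate = 168 mg/hr ÷ 4.8 mg/mL = 35 mL/hr
Time remaining = 228.625 mL ÷ 35 mL/hr = 6.532143 hr

6.5 hours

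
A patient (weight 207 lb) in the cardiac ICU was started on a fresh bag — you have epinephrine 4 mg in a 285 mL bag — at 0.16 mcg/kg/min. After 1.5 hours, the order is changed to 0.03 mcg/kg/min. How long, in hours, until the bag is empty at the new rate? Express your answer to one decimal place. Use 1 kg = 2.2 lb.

Initial rate:
Weight = 207 lb ÷ 2.2 lb/kg = 94.09091 kg
Dose = 0.16 mcg/kg/min × 94.09091 kg = 15.05455 mcg/min
15.05455 mcg/min × 60 min/hr = 903.2727 mcg/hr
Concentration = 4 mg ÷ 285 mL = 0.01403509 mg/mL = 14.03509 mcg/mL
Rate = 903.2727 mcg/hr ÷ 14.03509 mcg/mL = 64.35818 mL/hr
Volume infused so far = 64.35818 mL/hr × 1.5 hr = 96.53727 mL
Volume remaining = 285 − 96.53727 = 188.4627 mL
New rate:
Dose = 0.03 mcg/kg/min × 94.09091 kg = 2.822727 mcg/min
2.822727 mcg/min × 60 min/hr = 169.3636 mcg/hr
Rate = 169.3636 mcg/hr ÷ 14.03509 mcg/mL = 12.06716 mL/hr
Time remaining = 188.4627 mL ÷ 12.06716 mL/hr = 15.61782 hr

15.6 hours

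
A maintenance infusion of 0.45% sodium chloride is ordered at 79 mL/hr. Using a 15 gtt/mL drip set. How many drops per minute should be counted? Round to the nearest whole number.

20 gtt/min

79 mL/hr ÷ 60 min/hr = 1.316667 mL/min
1.316667 mL/min × 15 gtt/mL = 19.75 gtt/min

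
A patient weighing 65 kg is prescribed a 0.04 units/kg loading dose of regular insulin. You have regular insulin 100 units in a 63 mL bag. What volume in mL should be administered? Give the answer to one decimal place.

1.6 mL

Dose = 0.04 units/kg × 65 kg = 2.6 units
Concentration = 100 units ÷ 63 mL = 1.587302 units/mL
Volume = 2.6 units ÷ 1.587302 units/mL = 1.638 mL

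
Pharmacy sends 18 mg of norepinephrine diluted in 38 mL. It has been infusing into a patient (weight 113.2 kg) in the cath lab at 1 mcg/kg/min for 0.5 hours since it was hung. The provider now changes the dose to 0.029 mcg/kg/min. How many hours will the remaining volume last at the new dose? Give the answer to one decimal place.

74.1 hours

Initial rate:
Dose = 1 mcg/kg/min × 113.2 kg = 113.2 mcg/min
113.2 mcg/min × 60 min/hr = 6792 mcg/hr
Concentration = 18 mg ÷ 38 mL = 0.4736842 mg/mL = 473.6842 mcg/mL
Rate = 6792 mcg/hr ÷ 473.6842 mcg/mL = 14.33867 mL/hr
Volume infused so far = 14.33867 mL/hr × 0.5 hr = 7.169333 mL
Volume remaining = 38 − 7.169333 = 30.83067 mL
New rate:
Dose = 0.029 mcg/kg/min × 113.2 kg = 3.2828 mcg/min
3.2828 mcg/min × 60 min/hr = 196.968 mcg/hr
Rate = 196.968 mcg/hr ÷ 473.6842 mcg/mL = 0.4158213 mL/hr
Time remaining = 30.83067 mL ÷ 0.4158213 mL/hr = 74.14402 hr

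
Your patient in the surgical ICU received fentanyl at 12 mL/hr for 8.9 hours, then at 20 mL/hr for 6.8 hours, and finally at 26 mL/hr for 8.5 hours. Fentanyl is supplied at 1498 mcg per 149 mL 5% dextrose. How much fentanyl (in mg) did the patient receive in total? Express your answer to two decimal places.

Concentration = 1498 mcg ÷ 149 mL = 10.05369 mcg/mL
Stage 1: 12 mL/hr × 8.9 hr = 106.8 mL → 106.8 mL × 10.05369 mcg/mL = 1073.734 mcg
Stage 2: 20 mL/hr × 6.8 hr = 136 mL → 136 mL × 10.05369 mcg/mL = 1367.302 mcg
Stage 3: 26 mL/hr × 8.5 hr = 221 mL → 221 mL × 10.05369 mcg/mL = 2221.866 mcg
Total = 1073.734 + 1367.302 + 2221.866 = 4662.902 mcg = 4.662902 mg

4.66 mg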